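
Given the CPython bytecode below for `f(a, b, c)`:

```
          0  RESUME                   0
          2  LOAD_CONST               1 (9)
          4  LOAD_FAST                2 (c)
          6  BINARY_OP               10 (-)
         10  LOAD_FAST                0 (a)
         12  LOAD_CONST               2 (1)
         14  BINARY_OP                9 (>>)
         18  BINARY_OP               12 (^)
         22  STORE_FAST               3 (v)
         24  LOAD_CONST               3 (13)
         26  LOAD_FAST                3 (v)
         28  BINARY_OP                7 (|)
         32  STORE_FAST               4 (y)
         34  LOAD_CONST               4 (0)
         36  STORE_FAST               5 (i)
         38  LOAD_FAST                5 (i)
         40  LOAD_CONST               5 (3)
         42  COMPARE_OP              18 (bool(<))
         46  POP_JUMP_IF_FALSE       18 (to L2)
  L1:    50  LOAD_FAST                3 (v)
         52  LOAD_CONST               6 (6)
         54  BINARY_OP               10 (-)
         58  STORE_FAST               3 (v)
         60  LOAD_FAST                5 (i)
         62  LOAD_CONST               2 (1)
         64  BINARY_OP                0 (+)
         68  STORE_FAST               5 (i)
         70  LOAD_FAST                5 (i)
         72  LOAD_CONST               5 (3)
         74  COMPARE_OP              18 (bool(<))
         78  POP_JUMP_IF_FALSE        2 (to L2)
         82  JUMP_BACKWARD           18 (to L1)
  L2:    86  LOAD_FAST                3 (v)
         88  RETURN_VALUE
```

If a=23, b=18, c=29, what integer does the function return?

LOAD_CONST → push 9. Stack: [9]
LOAD_FAST c → push 29. Stack: [9, 29]
BINARY_OP - → 9 - 29 = -20. Stack: [-20]
LOAD_FAST a → push 23. Stack: [-20, 23]
LOAD_CONST → push 1. Stack: [-20, 23, 1]
BINARY_OP >> → 23 >> 1 = 11. Stack: [-20, 11]
BINARY_OP ^ → -20 ^ 11 = -25. Stack: [-25]
STORE_FAST v → v=-25. Stack: []
LOAD_CONST → push 13. Stack: [13]
LOAD_FAST v → push -25. Stack: [13, -25]
BINARY_OP | → 13 | -25 = -17. Stack: [-17]
STORE_FAST y → y=-17. Stack: []
LOAD_CONST → push 0. Stack: [0]
STORE_FAST i → i=0. Stack: []
LOAD_FAST i → push 0. Stack: [0]
LOAD_CONST → push 3. Stack: [0, 3]
COMPARE_OP bool(<) → 0 vs 3 = True. Stack: [True]
POP_JUMP_IF_FALSE → pop True; no jump. Stack: []
LOAD_FAST v → push -25. Stack: [-25]
LOAD_CONST → push 6. Stack: [-25, 6]
BINARY_OP - → -25 - 6 = -31. Stack: [-31]
STORE_FAST v → v=-31. Stack: []
LOAD_FAST i → push 0. Stack: [0]
LOAD_CONST → push 1. Stack: [0, 1]
BINARY_OP + → 0 + 1 = 1. Stack: [1]
STORE_FAST i → i=1. Stack: []
LOAD_FAST i → push 1. Stack: [1]
LOAD_CONST → push 3. Stack: [1, 3]
COMPARE_OP bool(<) → 1 vs 3 = True. Stack: [True]
POP_JUMP_IF_FALSE → pop True; no jump. Stack: []
LOAD_FAST v → push -31. Stack: [-31]
LOAD_CONST → push 6. Stack: [-31, 6]
BINARY_OP - → -31 - 6 = -37. Stack: [-37]
STORE_FAST v → v=-37. Stack: []
LOAD_FAST i → push 1. Stack: [1]
LOAD_CONST → push 1. Stack: [1, 1]
BINARY_OP + → 1 + 1 = 2. Stack: [2]
STORE_FAST i → i=2. Stack: []
LOAD_FAST i → push 2. Stack: [2]
LOAD_CONST → push 3. Stack: [2, 3]
COMPARE_OP bool(<) → 2 vs 3 = True. Stack: [True]
POP_JUMP_IF_FALSE → pop True; no jump. Stack: []
LOAD_FAST v → push -37. Stack: [-37]
LOAD_CONST → push 6. Stack: [-37, 6]
BINARY_OP - → -37 - 6 = -43. Stack: [-43]
STORE_FAST v → v=-43. Stack: []
LOAD_FAST i → push 2. Stack: [2]
LOAD_CONST → push 1. Stack: [2, 1]
BINARY_OP + → 2 + 1 = 3. Stack: [3]
STORE_FAST i → i=3. Stack: []
LOAD_FAST i → push 3. Stack: [3]
LOAD_CONST → push 3. Stack: [3, 3]
COMPARE_OP bool(<) → 3 vs 3 = False. Stack: [False]
POP_JUMP_IF_FALSE → pop False; jump. Stack: []
LOAD_FAST v → push -43. Stack: [-43]
RETURN_VALUE → return -43.

-43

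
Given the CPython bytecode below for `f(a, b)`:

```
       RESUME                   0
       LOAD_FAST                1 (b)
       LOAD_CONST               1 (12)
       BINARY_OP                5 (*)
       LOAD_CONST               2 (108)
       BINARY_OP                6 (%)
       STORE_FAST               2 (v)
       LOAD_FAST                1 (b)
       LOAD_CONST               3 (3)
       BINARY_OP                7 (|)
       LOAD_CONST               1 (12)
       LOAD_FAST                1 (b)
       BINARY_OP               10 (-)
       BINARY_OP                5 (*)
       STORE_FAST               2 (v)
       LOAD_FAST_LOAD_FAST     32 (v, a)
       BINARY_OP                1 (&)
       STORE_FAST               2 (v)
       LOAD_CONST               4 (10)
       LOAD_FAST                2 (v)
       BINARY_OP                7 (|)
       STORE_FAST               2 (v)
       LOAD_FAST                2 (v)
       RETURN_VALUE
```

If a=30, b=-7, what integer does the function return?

10

LOAD_FAST b → push -7. Stack: [-7]
LOAD_CONST → push 12. Stack: [-7, 12]
BINARY_OP * → -7 * 12 = -84. Stack: [-84]
LOAD_CONST → push 108. Stack: [-84, 108]
BINARY_OP % → -84 % 108 = 24. Stack: [24]
STORE_FAST v → v=24. Stack: []
LOAD_FAST b → push -7. Stack: [-7]
LOAD_CONST → push 3. Stack: [-7, 3]
BINARY_OP | → -7 | 3 = -5. Stack: [-5]
LOAD_CONST → push 12. Stack: [-5, 12]
LOAD_FAST b → push -7. Stack: [-5, 12, -7]
BINARY_OP - → 12 - -7 = 19. Stack: [-5, 19]
BINARY_OP * → -5 * 19 = -95. Stack: [-95]
STORE_FAST v → v=-95. Stack: []
LOAD_FAST_LOAD_FAST v,a → push -95,30. Stack: [-95, 30]
BINARY_OP & → -95 & 30 = 0. Stack: [0]
STORE_FAST v → v=0. Stack: []
LOAD_CONST → push 10. Stack: [10]
LOAD_FAST v → push 0. Stack: [10, 0]
BINARY_OP | → 10 | 0 = 10. Stack: [10]
STORE_FAST v → v=10. Stack: []
LOAD_FAST v → push 10. Stack: [10]
RETURN_VALUE → return 10.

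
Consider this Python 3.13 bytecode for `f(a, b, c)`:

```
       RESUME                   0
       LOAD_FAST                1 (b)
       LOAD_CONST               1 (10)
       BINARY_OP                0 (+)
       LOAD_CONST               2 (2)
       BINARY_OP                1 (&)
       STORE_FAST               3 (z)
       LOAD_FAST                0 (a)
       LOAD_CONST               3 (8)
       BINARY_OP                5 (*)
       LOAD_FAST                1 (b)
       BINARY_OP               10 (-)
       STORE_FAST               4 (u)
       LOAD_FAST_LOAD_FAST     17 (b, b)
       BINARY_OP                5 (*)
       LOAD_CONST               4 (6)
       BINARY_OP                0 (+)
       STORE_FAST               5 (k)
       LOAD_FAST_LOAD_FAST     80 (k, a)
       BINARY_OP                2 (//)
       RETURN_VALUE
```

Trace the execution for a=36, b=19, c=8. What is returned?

10

LOAD_FAST b → push 19. Stack: [19]
LOAD_CONST → push 10. Stack: [19, 10]
BINARY_OP + → 19 + 10 = 29. Stack: [29]
LOAD_CONST → push 2. Stack: [29, 2]
BINARY_OP & → 29 & 2 = 0. Stack: [0]
STORE_FAST z → z=0. Stack: []
LOAD_FAST a → push 36. Stack: [36]
LOAD_CONST → push 8. Stack: [36, 8]
BINARY_OP * → 36 * 8 = 288. Stack: [288]
LOAD_FAST b → push 19. Stack: [288, 19]
BINARY_OP - → 288 - 19 = 269. Stack: [269]
STORE_FAST u → u=269. Stack: []
LOAD_FAST_LOAD_FAST b,b → push 19,19. Stack: [19, 19]
BINARY_OP * → 19 * 19 = 361. Stack: [361]
LOAD_CONST → push 6. Stack: [361, 6]
BINARY_OP + → 361 + 6 = 367. Stack: [367]
STORE_FAST k → k=367. Stack: []
LOAD_FAST_LOAD_FAST k,a → push 367,36. Stack: [367, 36]
BINARY_OP // → 367 // 36 = 10. Stack: [10]
RETURN_VALUE → return 10.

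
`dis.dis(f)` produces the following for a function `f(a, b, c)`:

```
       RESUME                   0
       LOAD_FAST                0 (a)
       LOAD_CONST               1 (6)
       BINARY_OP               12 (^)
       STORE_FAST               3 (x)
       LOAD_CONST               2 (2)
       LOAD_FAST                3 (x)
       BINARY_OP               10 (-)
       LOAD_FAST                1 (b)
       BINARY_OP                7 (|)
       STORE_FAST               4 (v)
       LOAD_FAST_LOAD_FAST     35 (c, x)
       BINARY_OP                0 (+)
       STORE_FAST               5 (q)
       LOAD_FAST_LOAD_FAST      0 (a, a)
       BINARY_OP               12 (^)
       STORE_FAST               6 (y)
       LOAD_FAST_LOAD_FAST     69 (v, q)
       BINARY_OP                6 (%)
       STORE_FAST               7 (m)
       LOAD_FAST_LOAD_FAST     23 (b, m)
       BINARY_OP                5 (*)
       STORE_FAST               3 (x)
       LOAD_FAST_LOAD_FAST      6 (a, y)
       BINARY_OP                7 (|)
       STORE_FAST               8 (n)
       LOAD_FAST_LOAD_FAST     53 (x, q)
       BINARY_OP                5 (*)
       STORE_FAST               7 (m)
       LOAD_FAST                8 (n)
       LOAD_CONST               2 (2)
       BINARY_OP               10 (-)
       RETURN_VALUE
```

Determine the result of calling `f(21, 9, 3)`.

19

LOAD_FAST a → push 21. Stack: [21]
LOAD_CONST → push 6. Stack: [21, 6]
BINARY_OP ^ → 21 ^ 6 = 19. Stack: [19]
STORE_FAST x → x=19. Stack: []
LOAD_CONST → push 2. Stack: [2]
LOAD_FAST x → push 19. Stack: [2, 19]
BINARY_OP - → 2 - 19 = -17. Stack: [-17]
LOAD_FAST b → push 9. Stack: [-17, 9]
BINARY_OP | → -17 | 9 = -17. Stack: [-17]
STORE_FAST v → v=-17. Stack: []
LOAD_FAST_LOAD_FAST c,x → push 3,19. Stack: [3, 19]
BINARY_OP + → 3 + 19 = 22. Stack: [22]
STORE_FAST q → q=22. Stack: []
LOAD_FAST_LOAD_FAST a,a → push 21,21. Stack: [21, 21]
BINARY_OP ^ → 21 ^ 21 = 0. Stack: [0]
STORE_FAST y → y=0. Stack: []
LOAD_FAST_LOAD_FAST v,q → push -17,22. Stack: [-17, 22]
BINARY_OP % → -17 % 22 = 5. Stack: [5]
STORE_FAST m → m=5. Stack: []
LOAD_FAST_LOAD_FAST b,m → push 9,5. Stack: [9, 5]
BINARY_OP * → 9 * 5 = 45. Stack: [45]
STORE_FAST x → x=45. Stack: []
LOAD_FAST_LOAD_FAST a,y → push 21,0. Stack: [21, 0]
BINARY_OP | → 21 | 0 = 21. Stack: [21]
STORE_FAST n → n=21. Stack: []
LOAD_FAST_LOAD_FAST x,q → push 45,22. Stack: [45, 22]
BINARY_OP * → 45 * 22 = 990. Stack: [990]
STORE_FAST m → m=990. Stack: []
LOAD_FAST n → push 21. Stack: [21]
LOAD_CONST → push 2. Stack: [21, 2]
BINARY_OP - → 21 - 2 = 19. Stack: [19]
RETURN_VALUE → return 19.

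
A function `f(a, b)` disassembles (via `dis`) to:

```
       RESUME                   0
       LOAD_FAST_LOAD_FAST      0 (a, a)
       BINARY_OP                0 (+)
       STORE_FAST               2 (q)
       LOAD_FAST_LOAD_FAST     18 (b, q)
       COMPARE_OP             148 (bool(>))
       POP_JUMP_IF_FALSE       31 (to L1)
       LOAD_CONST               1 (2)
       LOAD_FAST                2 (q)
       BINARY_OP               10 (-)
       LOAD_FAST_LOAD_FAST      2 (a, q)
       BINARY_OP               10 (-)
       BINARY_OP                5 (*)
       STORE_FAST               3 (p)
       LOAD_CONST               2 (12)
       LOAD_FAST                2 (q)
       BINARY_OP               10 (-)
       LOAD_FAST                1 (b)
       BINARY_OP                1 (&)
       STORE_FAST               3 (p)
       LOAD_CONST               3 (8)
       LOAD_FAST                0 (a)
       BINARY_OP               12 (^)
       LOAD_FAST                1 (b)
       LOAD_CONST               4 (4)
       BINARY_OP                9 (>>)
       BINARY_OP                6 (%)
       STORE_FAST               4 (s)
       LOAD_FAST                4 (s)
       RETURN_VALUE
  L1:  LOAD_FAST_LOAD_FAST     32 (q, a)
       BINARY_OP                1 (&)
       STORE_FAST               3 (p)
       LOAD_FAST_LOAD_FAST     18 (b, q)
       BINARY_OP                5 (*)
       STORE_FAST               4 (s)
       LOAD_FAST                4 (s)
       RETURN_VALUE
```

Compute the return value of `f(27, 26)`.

1404

LOAD_FAST_LOAD_FAST a,a → push 27,27. Stack: [27, 27]
BINARY_OP + → 27 + 27 = 54. Stack: [54]
STORE_FAST q → q=54. Stack: []
LOAD_FAST_LOAD_FAST b,q → push 26,54. Stack: [26, 54]
COMPARE_OP bool(>) → 26 vs 54 = False. Stack: [False]
POP_JUMP_IF_FALSE → pop False; jump. Stack: []
LOAD_FAST_LOAD_FAST q,a → push 54,27. Stack: [54, 27]
BINARY_OP & → 54 & 27 = 18. Stack: [18]
STORE_FAST p → p=18. Stack: []
LOAD_FAST_LOAD_FAST b,q → push 26,54. Stack: [26, 54]
BINARY_OP * → 26 * 54 = 1404. Stack: [1404]
STORE_FAST s → s=1404. Stack: []
LOAD_FAST s → push 1404. Stack: [1404]
RETURN_VALUE → return 1404.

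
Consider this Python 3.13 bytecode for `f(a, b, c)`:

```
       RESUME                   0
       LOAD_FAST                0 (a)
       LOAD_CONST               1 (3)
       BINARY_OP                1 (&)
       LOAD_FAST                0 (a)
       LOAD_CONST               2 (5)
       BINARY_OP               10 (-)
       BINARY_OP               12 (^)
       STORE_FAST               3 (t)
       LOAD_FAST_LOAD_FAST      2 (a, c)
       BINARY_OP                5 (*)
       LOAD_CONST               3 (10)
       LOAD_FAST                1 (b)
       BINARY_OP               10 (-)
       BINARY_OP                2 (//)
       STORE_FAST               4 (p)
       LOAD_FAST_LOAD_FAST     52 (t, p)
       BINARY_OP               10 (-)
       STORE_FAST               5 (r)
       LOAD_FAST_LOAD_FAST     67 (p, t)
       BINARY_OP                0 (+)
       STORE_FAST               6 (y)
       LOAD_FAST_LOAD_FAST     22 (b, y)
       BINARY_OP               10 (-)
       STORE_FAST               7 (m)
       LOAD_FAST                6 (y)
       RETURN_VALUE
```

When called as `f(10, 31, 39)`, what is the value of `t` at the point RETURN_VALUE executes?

7

LOAD_FAST a → push 10. Stack: [10]
LOAD_CONST → push 3. Stack: [10, 3]
BINARY_OP & → 10 & 3 = 2. Stack: [2]
LOAD_FAST a → push 10. Stack: [2, 10]
LOAD_CONST → push 5. Stack: [2, 10, 5]
BINARY_OP - → 10 - 5 = 5. Stack: [2, 5]
BINARY_OP ^ → 2 ^ 5 = 7. Stack: [7]
STORE_FAST t → t=7. Stack: []
LOAD_FAST_LOAD_FAST a,c → push 10,39. Stack: [10, 39]
BINARY_OP * → 10 * 39 = 390. Stack: [390]
LOAD_CONST → push 10. Stack: [390, 10]
LOAD_FAST b → push 31. Stack: [390, 10, 31]
BINARY_OP - → 10 - 31 = -21. Stack: [390, -21]
BINARY_OP // → 390 // -21 = -19. Stack: [-19]
STORE_FAST p → p=-19. Stack: []
LOAD_FAST_LOAD_FAST t,p → push 7,-19. Stack: [7, -19]
BINARY_OP - → 7 - -19 = 26. Stack: [26]
STORE_FAST r → r=26. Stack: []
LOAD_FAST_LOAD_FAST p,t → push -19,7. Stack: [-19, 7]
BINARY_OP + → -19 + 7 = -12. Stack: [-12]
STORE_FAST y → y=-12. Stack: []
LOAD_FAST_LOAD_FAST b,y → push 31,-12. Stack: [31, -12]
BINARY_OP - → 31 - -12 = 43. Stack: [43]
STORE_FAST m → m=43. Stack: []
LOAD_FAST y → push -12. Stack: [-12]
RETURN_VALUE → return -12.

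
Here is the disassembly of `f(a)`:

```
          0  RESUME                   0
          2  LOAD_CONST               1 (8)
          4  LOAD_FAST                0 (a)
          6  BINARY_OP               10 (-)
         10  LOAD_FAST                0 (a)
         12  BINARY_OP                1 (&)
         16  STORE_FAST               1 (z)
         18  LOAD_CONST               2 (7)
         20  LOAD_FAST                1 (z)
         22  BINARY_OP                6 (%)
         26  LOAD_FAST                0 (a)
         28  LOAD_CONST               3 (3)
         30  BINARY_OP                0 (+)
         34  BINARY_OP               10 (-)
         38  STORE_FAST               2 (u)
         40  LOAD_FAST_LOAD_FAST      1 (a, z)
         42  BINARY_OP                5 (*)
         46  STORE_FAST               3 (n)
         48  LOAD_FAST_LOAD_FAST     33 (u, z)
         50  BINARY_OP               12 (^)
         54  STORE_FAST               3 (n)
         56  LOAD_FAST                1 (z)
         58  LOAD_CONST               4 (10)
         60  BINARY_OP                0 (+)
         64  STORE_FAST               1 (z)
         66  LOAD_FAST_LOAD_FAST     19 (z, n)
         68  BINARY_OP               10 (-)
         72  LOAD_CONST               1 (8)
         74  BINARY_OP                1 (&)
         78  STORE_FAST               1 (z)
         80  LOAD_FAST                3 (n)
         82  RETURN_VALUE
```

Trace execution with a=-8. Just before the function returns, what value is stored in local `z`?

LOAD_CONST → push 8. Stack: [8]
LOAD_FAST a → push -8. Stack: [8, -8]
BINARY_OP - → 8 - -8 = 16. Stack: [16]
LOAD_FAST a → push -8. Stack: [16, -8]
BINARY_OP & → 16 & -8 = 16. Stack: [16]
STORE_FAST z → z=16. Stack: []
LOAD_CONST → push 7. Stack: [7]
LOAD_FAST z → push 16. Stack: [7, 16]
BINARY_OP % → 7 % 16 = 7. Stack: [7]
LOAD_FAST a → push -8. Stack: [7, -8]
LOAD_CONST → push 3. Stack: [7, -8, 3]
BINARY_OP + → -8 + 3 = -5. Stack: [7, -5]
BINARY_OP - → 7 - -5 = 12. Stack: [12]
STORE_FAST u → u=12. Stack: []
LOAD_FAST_LOAD_FAST a,z → push -8,16. Stack: [-8, 16]
BINARY_OP * → -8 * 16 = -128. Stack: [-128]
STORE_FAST n → n=-128. Stack: []
LOAD_FAST_LOAD_FAST u,z → push 12,16. Stack: [12, 16]
BINARY_OP ^ → 12 ^ 16 = 28. Stack: [28]
STORE_FAST n → n=28. Stack: []
LOAD_FAST z → push 16. Stack: [16]
LOAD_CONST → push 10. Stack: [16, 10]
BINARY_OP + → 16 + 10 = 26. Stack: [26]
STORE_FAST z → z=26. Stack: []
LOAD_FAST_LOAD_FAST z,n → push 26,28. Stack: [26, 28]
BINARY_OP - → 26 - 28 = -2. Stack: [-2]
LOAD_CONST → push 8. Stack: [-2, 8]
BINARY_OP & → -2 & 8 = 8. Stack: [8]
STORE_FAST z → z=8. Stack: []
LOAD_FAST n → push 28. Stack: [28]
RETURN_VALUE → return 28.

8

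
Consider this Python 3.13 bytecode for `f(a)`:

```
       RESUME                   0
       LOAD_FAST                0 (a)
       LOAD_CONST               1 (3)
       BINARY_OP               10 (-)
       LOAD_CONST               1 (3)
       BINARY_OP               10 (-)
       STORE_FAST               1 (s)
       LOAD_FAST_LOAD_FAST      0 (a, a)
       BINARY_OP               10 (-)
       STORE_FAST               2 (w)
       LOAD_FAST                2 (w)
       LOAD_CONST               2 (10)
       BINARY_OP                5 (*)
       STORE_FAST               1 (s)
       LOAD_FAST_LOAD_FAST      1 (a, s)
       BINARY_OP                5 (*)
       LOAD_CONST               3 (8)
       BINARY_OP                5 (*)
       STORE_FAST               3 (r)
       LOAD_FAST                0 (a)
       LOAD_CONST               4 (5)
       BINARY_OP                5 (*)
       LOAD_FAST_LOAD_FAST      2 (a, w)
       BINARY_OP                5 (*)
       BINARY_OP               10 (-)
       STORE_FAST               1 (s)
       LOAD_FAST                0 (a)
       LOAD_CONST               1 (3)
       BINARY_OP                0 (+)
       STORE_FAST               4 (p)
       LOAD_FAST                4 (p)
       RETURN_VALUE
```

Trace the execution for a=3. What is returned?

6

LOAD_FAST a → push 3. Stack: [3]
LOAD_CONST → push 3. Stack: [3, 3]
BINARY_OP - → 3 - 3 = 0. Stack: [0]
LOAD_CONST → push 3. Stack: [0, 3]
BINARY_OP - → 0 - 3 = -3. Stack: [-3]
STORE_FAST s → s=-3. Stack: []
LOAD_FAST_LOAD_FAST a,a → push 3,3. Stack: [3, 3]
BINARY_OP - → 3 - 3 = 0. Stack: [0]
STORE_FAST w → w=0. Stack: []
LOAD_FAST w → push 0. Stack: [0]
LOAD_CONST → push 10. Stack: [0, 10]
BINARY_OP * → 0 * 10 = 0. Stack: [0]
STORE_FAST s → s=0. Stack: []
LOAD_FAST_LOAD_FAST a,s → push 3,0. Stack: [3, 0]
BINARY_OP * → 3 * 0 = 0. Stack: [0]
LOAD_CONST → push 8. Stack: [0, 8]
BINARY_OP * → 0 * 8 = 0. Stack: [0]
STORE_FAST r → r=0. Stack: []
LOAD_FAST a → push 3. Stack: [3]
LOAD_CONST → push 5. Stack: [3, 5]
BINARY_OP * → 3 * 5 = 15. Stack: [15]
LOAD_FAST_LOAD_FAST a,w → push 3,0. Stack: [15, 3, 0]
BINARY_OP * → 3 * 0 = 0. Stack: [15, 0]
BINARY_OP - → 15 - 0 = 15. Stack: [15]
STORE_FAST s → s=15. Stack: []
LOAD_FAST a → push 3. Stack: [3]
LOAD_CONST → push 3. Stack: [3, 3]
BINARY_OP + → 3 + 3 = 6. Stack: [6]
STORE_FAST p → p=6. Stack: []
LOAD_FAST p → push 6. Stack: [6]
RETURN_VALUE → return 6.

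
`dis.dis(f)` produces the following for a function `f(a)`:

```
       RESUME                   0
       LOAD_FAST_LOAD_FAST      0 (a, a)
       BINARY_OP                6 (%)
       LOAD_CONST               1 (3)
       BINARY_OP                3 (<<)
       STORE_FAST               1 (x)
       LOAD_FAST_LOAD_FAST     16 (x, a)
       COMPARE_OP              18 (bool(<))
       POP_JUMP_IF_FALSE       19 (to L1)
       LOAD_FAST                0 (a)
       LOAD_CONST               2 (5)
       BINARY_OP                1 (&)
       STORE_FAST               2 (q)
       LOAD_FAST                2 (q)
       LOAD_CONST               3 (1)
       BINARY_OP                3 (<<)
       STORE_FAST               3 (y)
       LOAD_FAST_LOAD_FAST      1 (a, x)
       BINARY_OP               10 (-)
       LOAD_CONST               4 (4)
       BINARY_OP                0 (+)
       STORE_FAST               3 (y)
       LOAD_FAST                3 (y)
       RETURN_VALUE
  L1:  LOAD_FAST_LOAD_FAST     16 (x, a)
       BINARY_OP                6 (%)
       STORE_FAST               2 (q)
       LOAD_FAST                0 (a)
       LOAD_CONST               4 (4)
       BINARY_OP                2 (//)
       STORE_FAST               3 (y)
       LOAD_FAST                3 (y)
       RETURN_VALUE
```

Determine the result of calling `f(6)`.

10

LOAD_FAST_LOAD_FAST a,a → push 6,6. Stack: [6, 6]
BINARY_OP % → 6 % 6 = 0. Stack: [0]
LOAD_CONST → push 3. Stack: [0, 3]
BINARY_OP << → 0 << 3 = 0. Stack: [0]
STORE_FAST x → x=0. Stack: []
LOAD_FAST_LOAD_FAST x,a → push 0,6. Stack: [0, 6]
COMPARE_OP bool(<) → 0 vs 6 = True. Stack: [True]
POP_JUMP_IF_FALSE → pop True; no jump. Stack: []
LOAD_FAST a → push 6. Stack: [6]
LOAD_CONST → push 5. Stack: [6, 5]
BINARY_OP & → 6 & 5 = 4. Stack: [4]
STORE_FAST q → q=4. Stack: []
LOAD_FAST q → push 4. Stack: [4]
LOAD_CONST → push 1. Stack: [4, 1]
BINARY_OP << → 4 << 1 = 8. Stack: [8]
STORE_FAST y → y=8. Stack: []
LOAD_FAST_LOAD_FAST a,x → push 6,0. Stack: [6, 0]
BINARY_OP - → 6 - 0 = 6. Stack: [6]
LOAD_CONST → push 4. Stack: [6, 4]
BINARY_OP + → 6 + 4 = 10. Stack: [10]
STORE_FAST y → y=10. Stack: []
LOAD_FAST y → push 10. Stack: [10]
RETURN_VALUE → return 10.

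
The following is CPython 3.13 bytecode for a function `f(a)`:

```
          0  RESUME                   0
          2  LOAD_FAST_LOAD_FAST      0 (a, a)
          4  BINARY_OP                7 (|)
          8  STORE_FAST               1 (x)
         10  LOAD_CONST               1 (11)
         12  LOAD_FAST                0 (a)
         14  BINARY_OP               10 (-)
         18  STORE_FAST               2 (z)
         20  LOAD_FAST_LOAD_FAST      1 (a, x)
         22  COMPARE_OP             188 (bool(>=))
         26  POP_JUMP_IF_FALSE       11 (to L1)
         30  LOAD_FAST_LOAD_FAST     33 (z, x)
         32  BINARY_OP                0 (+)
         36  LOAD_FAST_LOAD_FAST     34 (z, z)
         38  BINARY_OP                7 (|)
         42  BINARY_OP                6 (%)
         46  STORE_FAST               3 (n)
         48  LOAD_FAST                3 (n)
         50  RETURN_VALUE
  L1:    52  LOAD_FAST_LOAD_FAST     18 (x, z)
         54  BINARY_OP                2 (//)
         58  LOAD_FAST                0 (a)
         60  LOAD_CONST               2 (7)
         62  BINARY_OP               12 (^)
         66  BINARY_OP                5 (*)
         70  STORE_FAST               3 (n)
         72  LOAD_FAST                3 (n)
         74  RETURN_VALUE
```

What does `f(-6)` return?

11

LOAD_FAST_LOAD_FAST a,a → push -6,-6. Stack: [-6, -6]
BINARY_OP | → -6 | -6 = -6. Stack: [-6]
STORE_FAST x → x=-6. Stack: []
LOAD_CONST → push 11. Stack: [11]
LOAD_FAST a → push -6. Stack: [11, -6]
BINARY_OP - → 11 - -6 = 17. Stack: [17]
STORE_FAST z → z=17. Stack: []
LOAD_FAST_LOAD_FAST a,x → push -6,-6. Stack: [-6, -6]
COMPARE_OP bool(>=) → -6 vs -6 = True. Stack: [True]
POP_JUMP_IF_FALSE → pop True; no jump. Stack: []
LOAD_FAST_LOAD_FAST z,x → push 17,-6. Stack: [17, -6]
BINARY_OP + → 17 + -6 = 11. Stack: [11]
LOAD_FAST_LOAD_FAST z,z → push 17,17. Stack: [11, 17, 17]
BINARY_OP | → 17 | 17 = 17. Stack: [11, 17]
BINARY_OP % → 11 % 17 = 11. Stack: [11]
STORE_FAST n → n=11. Stack: []
LOAD_FAST n → push 11. Stack: [11]
RETURN_VALUE → return 11.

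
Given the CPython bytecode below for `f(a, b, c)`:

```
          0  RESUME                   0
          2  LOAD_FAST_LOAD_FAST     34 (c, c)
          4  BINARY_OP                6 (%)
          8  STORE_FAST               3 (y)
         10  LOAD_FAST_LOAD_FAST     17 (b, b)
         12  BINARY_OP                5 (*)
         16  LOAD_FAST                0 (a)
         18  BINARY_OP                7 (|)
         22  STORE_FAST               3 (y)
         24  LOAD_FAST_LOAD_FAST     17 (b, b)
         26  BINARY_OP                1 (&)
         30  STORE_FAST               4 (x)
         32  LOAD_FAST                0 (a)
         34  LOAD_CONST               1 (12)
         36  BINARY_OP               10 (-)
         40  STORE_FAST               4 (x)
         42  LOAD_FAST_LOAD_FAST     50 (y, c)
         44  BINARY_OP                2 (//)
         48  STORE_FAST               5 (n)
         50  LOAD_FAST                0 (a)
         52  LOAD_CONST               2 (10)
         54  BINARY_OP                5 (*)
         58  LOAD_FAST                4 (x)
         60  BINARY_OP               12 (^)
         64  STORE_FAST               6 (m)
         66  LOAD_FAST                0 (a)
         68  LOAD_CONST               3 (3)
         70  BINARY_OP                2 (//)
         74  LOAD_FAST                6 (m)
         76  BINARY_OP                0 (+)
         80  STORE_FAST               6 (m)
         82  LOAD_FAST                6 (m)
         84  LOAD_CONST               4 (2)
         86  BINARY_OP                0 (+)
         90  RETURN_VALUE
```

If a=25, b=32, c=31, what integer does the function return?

257

LOAD_FAST_LOAD_FAST c,c → push 31,31. Stack: [31, 31]
BINARY_OP % → 31 % 31 = 0. Stack: [0]
STORE_FAST y → y=0. Stack: []
LOAD_FAST_LOAD_FAST b,b → push 32,32. Stack: [32, 32]
BINARY_OP * → 32 * 32 = 1024. Stack: [1024]
LOAD_FAST a → push 25. Stack: [1024, 25]
BINARY_OP | → 1024 | 25 = 1049. Stack: [1049]
STORE_FAST y → y=1049. Stack: []
LOAD_FAST_LOAD_FAST b,b → push 32,32. Stack: [32, 32]
BINARY_OP & → 32 & 32 = 32. Stack: [32]
STORE_FAST x → x=32. Stack: []
LOAD_FAST a → push 25. Stack: [25]
LOAD_CONST → push 12. Stack: [25, 12]
BINARY_OP - → 25 - 12 = 13. Stack: [13]
STORE_FAST x → x=13. Stack: []
LOAD_FAST_LOAD_FAST y,c → push 1049,31. Stack: [1049, 31]
BINARY_OP // → 1049 // 31 = 33. Stack: [33]
STORE_FAST n → n=33. Stack: []
LOAD_FAST a → push 25. Stack: [25]
LOAD_CONST → push 10. Stack: [25, 10]
BINARY_OP * → 25 * 10 = 250. Stack: [250]
LOAD_FAST x → push 13. Stack: [250, 13]
BINARY_OP ^ → 250 ^ 13 = 247. Stack: [247]
STORE_FAST m → m=247. Stack: []
LOAD_FAST a → push 25. Stack: [25]
LOAD_CONST → push 3. Stack: [25, 3]
BINARY_OP // → 25 // 3 = 8. Stack: [8]
LOAD_FAST m → push 247. Stack: [8, 247]
BINARY_OP + → 8 + 247 = 255. Stack: [255]
STORE_FAST m → m=255. Stack: []
LOAD_FAST m → push 255. Stack: [255]
LOAD_CONST → push 2. Stack: [255, 2]
BINARY_OP + → 255 + 2 = 257. Stack: [257]
RETURN_VALUE → return 257.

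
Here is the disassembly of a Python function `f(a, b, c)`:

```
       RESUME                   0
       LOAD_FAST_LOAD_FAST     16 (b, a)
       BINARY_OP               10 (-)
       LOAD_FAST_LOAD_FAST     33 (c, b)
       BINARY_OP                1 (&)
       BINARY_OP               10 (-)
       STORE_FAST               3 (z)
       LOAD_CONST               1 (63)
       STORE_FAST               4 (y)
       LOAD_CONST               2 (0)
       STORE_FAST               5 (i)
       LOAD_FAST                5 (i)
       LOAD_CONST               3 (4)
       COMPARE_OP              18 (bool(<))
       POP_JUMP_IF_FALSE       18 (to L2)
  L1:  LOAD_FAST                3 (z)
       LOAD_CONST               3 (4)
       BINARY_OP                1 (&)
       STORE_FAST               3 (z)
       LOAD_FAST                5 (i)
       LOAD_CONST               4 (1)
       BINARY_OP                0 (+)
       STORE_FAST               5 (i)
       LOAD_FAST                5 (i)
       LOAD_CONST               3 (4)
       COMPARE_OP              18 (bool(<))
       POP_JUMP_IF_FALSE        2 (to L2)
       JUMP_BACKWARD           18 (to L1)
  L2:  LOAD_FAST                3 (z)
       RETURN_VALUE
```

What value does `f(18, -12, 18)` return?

0

LOAD_FAST_LOAD_FAST b,a → push -12,18. Stack: [-12, 18]
BINARY_OP - → -12 - 18 = -30. Stack: [-30]
LOAD_FAST_LOAD_FAST c,b → push 18,-12. Stack: [-30, 18, -12]
BINARY_OP & → 18 & -12 = 16. Stack: [-30, 16]
BINARY_OP - → -30 - 16 = -46. Stack: [-46]
STORE_FAST z → z=-46. Stack: []
LOAD_CONST → push 63. Stack: [63]
STORE_FAST y → y=63. Stack: []
LOAD_CONST → push 0. Stack: [0]
STORE_FAST i → i=0. Stack: []
LOAD_FAST i → push 0. Stack: [0]
LOAD_CONST → push 4. Stack: [0, 4]
COMPARE_OP bool(<) → 0 vs 4 = True. Stack: [True]
POP_JUMP_IF_FALSE → pop True; no jump. Stack: []
LOAD_FAST z → push -46. Stack: [-46]
LOAD_CONST → push 4. Stack: [-46, 4]
BINARY_OP & → -46 & 4 = 0. Stack: [0]
STORE_FAST z → z=0. Stack: []
LOAD_FAST i → push 0. Stack: [0]
LOAD_CONST → push 1. Stack: [0, 1]
BINARY_OP + → 0 + 1 = 1. Stack: [1]
STORE_FAST i → i=1. Stack: []
LOAD_FAST i → push 1. Stack: [1]
LOAD_CONST → push 4. Stack: [1, 4]
COMPARE_OP bool(<) → 1 vs 4 = True. Stack: [True]
POP_JUMP_IF_FALSE → pop True; no jump. Stack: []
LOAD_FAST z → push 0. Stack: [0]
LOAD_CONST → push 4. Stack: [0, 4]
BINARY_OP & → 0 & 4 = 0. Stack: [0]
STORE_FAST z → z=0. Stack: []
LOAD_FAST i → push 1. Stack: [1]
LOAD_CONST → push 1. Stack: [1, 1]
BINARY_OP + → 1 + 1 = 2. Stack: [2]
STORE_FAST i → i=2. Stack: []
LOAD_FAST i → push 2. Stack: [2]
LOAD_CONST → push 4. Stack: [2, 4]
COMPARE_OP bool(<) → 2 vs 4 = True. Stack: [True]
POP_JUMP_IF_FALSE → pop True; no jump. Stack: []
LOAD_FAST z → push 0. Stack: [0]
LOAD_CONST → push 4. Stack: [0, 4]
BINARY_OP & → 0 & 4 = 0. Stack: [0]
STORE_FAST z → z=0. Stack: []
LOAD_FAST i → push 2. Stack: [2]
LOAD_CONST → push 1. Stack: [2, 1]
BINARY_OP + → 2 + 1 = 3. Stack: [3]
STORE_FAST i → i=3. Stack: []
LOAD_FAST i → push 3. Stack: [3]
LOAD_CONST → push 4. Stack: [3, 4]
COMPARE_OP bool(<) → 3 vs 4 = True. Stack: [True]
POP_JUMP_IF_FALSE → pop True; no jump. Stack: []
LOAD_FAST z → push 0. Stack: [0]
LOAD_CONST → push 4. Stack: [0, 4]
BINARY_OP & → 0 & 4 = 0. Stack: [0]
STORE_FAST z → z=0. Stack: []
LOAD_FAST i → push 3. Stack: [3]
LOAD_CONST → push 1. Stack: [3, 1]
BINARY_OP + → 3 + 1 = 4. Stack: [4]
STORE_FAST i → i=4. Stack: []
LOAD_FAST i → push 4. Stack: [4]
LOAD_CONST → push 4. Stack: [4, 4]
COMPARE_OP bool(<) → 4 vs 4 = False. Stack: [False]
POP_JUMP_IF_FALSE → pop False; jump. Stack: []
LOAD_FAST z → push 0. Stack: [0]
RETURN_VALUE → return 0.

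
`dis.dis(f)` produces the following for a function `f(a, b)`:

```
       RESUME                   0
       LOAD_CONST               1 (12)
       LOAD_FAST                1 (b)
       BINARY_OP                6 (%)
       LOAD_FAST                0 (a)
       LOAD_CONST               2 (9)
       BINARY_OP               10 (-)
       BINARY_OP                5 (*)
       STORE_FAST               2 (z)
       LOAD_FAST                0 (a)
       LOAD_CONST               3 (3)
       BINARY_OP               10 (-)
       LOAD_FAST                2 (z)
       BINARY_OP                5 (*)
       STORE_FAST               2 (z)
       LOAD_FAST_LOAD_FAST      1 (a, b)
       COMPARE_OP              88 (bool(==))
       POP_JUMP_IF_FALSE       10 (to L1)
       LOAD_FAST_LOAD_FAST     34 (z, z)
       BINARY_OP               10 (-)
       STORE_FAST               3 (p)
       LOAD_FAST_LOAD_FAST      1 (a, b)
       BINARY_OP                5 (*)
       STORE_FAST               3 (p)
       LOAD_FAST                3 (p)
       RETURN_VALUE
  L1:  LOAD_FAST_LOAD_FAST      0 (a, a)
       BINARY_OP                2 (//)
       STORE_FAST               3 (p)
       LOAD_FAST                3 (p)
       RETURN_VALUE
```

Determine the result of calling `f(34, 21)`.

LOAD_CONST → push 12. Stack: [12]
LOAD_FAST b → push 21. Stack: [12, 21]
BINARY_OP % → 12 % 21 = 12. Stack: [12]
LOAD_FAST a → push 34. Stack: [12, 34]
LOAD_CONST → push 9. Stack: [12, 34, 9]
BINARY_OP - → 34 - 9 = 25. Stack: [12, 25]
BINARY_OP * → 12 * 25 = 300. Stack: [300]
STORE_FAST z → z=300. Stack: []
LOAD_FAST a → push 34. Stack: [34]
LOAD_CONST → push 3. Stack: [34, 3]
BINARY_OP - → 34 - 3 = 31. Stack: [31]
LOAD_FAST z → push 300. Stack: [31, 300]
BINARY_OP * → 31 * 300 = 9300. Stack: [9300]
STORE_FAST z → z=9300. Stack: []
LOAD_FAST_LOAD_FAST a,b → push 34,21. Stack: [34, 21]
COMPARE_OP bool(==) → 34 vs 21 = False. Stack: [False]
POP_JUMP_IF_FALSE → pop False; jump. Stack: []
LOAD_FAST_LOAD_FAST a,a → push 34,34. Stack: [34, 34]
BINARY_OP // → 34 // 34 = 1. Stack: [1]
STORE_FAST p → p=1. Stack: []
LOAD_FAST p → push 1. Stack: [1]
RETURN_VALUE → return 1.

1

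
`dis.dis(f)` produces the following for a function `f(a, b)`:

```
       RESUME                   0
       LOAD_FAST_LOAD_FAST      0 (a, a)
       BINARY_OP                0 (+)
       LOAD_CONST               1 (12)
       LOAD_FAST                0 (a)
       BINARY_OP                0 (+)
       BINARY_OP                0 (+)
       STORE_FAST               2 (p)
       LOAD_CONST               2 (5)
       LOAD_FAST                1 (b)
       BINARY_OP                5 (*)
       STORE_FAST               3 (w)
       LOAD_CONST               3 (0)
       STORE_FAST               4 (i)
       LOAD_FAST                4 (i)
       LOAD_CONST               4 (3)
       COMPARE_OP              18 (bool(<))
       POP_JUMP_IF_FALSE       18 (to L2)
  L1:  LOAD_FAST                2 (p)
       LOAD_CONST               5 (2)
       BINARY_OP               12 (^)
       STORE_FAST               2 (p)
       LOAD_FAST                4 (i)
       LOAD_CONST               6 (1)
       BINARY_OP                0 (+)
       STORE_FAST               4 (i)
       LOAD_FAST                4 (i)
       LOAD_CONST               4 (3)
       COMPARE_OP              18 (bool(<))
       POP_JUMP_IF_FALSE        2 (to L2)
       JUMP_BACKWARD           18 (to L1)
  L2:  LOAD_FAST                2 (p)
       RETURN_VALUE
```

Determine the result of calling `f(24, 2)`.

86

LOAD_FAST_LOAD_FAST a,a → push 24,24. Stack: [24, 24]
BINARY_OP + → 24 + 24 = 48. Stack: [48]
LOAD_CONST → push 12. Stack: [48, 12]
LOAD_FAST a → push 24. Stack: [48, 12, 24]
BINARY_OP + → 12 + 24 = 36. Stack: [48, 36]
BINARY_OP + → 48 + 36 = 84. Stack: [84]
STORE_FAST p → p=84. Stack: []
LOAD_CONST → push 5. Stack: [5]
LOAD_FAST b → push 2. Stack: [5, 2]
BINARY_OP * → 5 * 2 = 10. Stack: [10]
STORE_FAST w → w=10. Stack: []
LOAD_CONST → push 0. Stack: [0]
STORE_FAST i → i=0. Stack: []
LOAD_FAST i → push 0. Stack: [0]
LOAD_CONST → push 3. Stack: [0, 3]
COMPARE_OP bool(<) → 0 vs 3 = True. Stack: [True]
POP_JUMP_IF_FALSE → pop True; no jump. Stack: []
LOAD_FAST p → push 84. Stack: [84]
LOAD_CONST → push 2. Stack: [84, 2]
BINARY_OP ^ → 84 ^ 2 = 86. Stack: [86]
STORE_FAST p → p=86. Stack: []
LOAD_FAST i → push 0. Stack: [0]
LOAD_CONST → push 1. Stack: [0, 1]
BINARY_OP + → 0 + 1 = 1. Stack: [1]
STORE_FAST i → i=1. Stack: []
LOAD_FAST i → push 1. Stack: [1]
LOAD_CONST → push 3. Stack: [1, 3]
COMPARE_OP bool(<) → 1 vs 3 = True. Stack: [True]
POP_JUMP_IF_FALSE → pop True; no jump. Stack: []
LOAD_FAST p → push 86. Stack: [86]
LOAD_CONST → push 2. Stack: [86, 2]
BINARY_OP ^ → 86 ^ 2 = 84. Stack: [84]
STORE_FAST p → p=84. Stack: []
LOAD_FAST i → push 1. Stack: [1]
LOAD_CONST → push 1. Stack: [1, 1]
BINARY_OP + → 1 + 1 = 2. Stack: [2]
STORE_FAST i → i=2. Stack: []
LOAD_FAST i → push 2. Stack: [2]
LOAD_CONST → push 3. Stack: [2, 3]
COMPARE_OP bool(<) → 2 vs 3 = True. Stack: [True]
POP_JUMP_IF_FALSE → pop True; no jump. Stack: []
LOAD_FAST p → push 84. Stack: [84]
LOAD_CONST → push 2. Stack: [84, 2]
BINARY_OP ^ → 84 ^ 2 = 86. Stack: [86]
STORE_FAST p → p=86. Stack: []
LOAD_FAST i → push 2. Stack: [2]
LOAD_CONST → push 1. Stack: [2, 1]
BINARY_OP + → 2 + 1 = 3. Stack: [3]
STORE_FAST i → i=3. Stack: []
LOAD_FAST i → push 3. Stack: [3]
LOAD_CONST → push 3. Stack: [3, 3]
COMPARE_OP bool(<) → 3 vs 3 = False. Stack: [False]
POP_JUMP_IF_FALSE → pop False; jump. Stack: []
LOAD_FAST p → push 86. Stack: [86]
RETURN_VALUE → return 86.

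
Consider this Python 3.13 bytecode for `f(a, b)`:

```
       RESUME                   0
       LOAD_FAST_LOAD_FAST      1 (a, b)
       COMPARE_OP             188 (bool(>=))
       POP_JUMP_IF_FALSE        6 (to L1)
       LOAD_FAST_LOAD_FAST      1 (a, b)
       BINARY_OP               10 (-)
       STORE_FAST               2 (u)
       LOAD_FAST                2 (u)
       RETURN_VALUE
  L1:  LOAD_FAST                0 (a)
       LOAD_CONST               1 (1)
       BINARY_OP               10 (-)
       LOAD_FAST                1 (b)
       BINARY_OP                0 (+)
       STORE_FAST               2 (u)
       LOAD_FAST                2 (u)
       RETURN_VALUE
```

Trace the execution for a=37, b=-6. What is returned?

LOAD_FAST_LOAD_FAST a,b → push 37,-6. Stack: [37, -6]
COMPARE_OP bool(>=) → 37 vs -6 = True. Stack: [True]
POP_JUMP_IF_FALSE → pop True; no jump. Stack: []
LOAD_FAST_LOAD_FAST a,b → push 37,-6. Stack: [37, -6]
BINARY_OP - → 37 - -6 = 43. Stack: [43]
STORE_FAST u → u=43. Stack: []
LOAD_FAST u → push 43. Stack: [43]
RETURN_VALUE → return 43.

43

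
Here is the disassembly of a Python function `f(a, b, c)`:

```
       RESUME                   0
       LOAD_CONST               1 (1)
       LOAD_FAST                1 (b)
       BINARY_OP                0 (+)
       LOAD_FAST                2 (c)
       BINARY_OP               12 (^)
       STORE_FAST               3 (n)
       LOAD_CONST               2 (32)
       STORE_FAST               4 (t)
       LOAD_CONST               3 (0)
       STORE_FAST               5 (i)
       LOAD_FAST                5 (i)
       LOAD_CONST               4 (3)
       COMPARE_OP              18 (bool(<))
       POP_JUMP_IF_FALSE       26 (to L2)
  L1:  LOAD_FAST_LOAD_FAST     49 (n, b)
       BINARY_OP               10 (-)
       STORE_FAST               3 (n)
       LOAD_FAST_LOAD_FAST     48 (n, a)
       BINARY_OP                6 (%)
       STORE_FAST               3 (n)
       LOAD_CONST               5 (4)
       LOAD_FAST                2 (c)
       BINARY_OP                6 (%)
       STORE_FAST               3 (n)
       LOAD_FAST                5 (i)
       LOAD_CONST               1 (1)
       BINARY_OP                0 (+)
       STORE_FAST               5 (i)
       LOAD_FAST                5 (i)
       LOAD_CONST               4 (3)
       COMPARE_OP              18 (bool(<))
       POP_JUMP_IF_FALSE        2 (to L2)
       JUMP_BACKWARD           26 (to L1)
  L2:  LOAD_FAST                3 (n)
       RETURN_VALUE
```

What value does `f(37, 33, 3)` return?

1

LOAD_CONST → push 1
LOAD_FAST b → push 33
BINARY_OP + → 1 + 33 = 34
LOAD_FAST c → push 3
BINARY_OP ^ → 34 ^ 3 = 33
STORE_FAST n → n=33
LOAD_CONST → push 32
STORE_FAST t → t=32
LOAD_CONST → push 0
STORE_FAST i → i=0
LOAD_FAST i → push 0
LOAD_CONST → push 3
COMPARE_OP bool(<) → 0 vs 3 = True
POP_JUMP_IF_FALSE → pop True; no jump
LOAD_FAST_LOAD_FAST n,b → push 33,33
BINARY_OP - → 33 - 33 = 0
STORE_FAST n → n=0
LOAD_FAST_LOAD_FAST n,a → push 0,37
BINARY_OP % → 0 % 37 = 0
STORE_FAST n → n=0
LOAD_CONST → push 4
LOAD_FAST c → push 3
BINARY_OP % → 4 % 3 = 1
STORE_FAST n → n=1
LOAD_FAST i → push 0
LOAD_CONST → push 1
BINARY_OP + → 0 + 1 = 1
STORE_FAST i → i=1
LOAD_FAST i → push 1
LOAD_CONST → push 3
COMPARE_OP bool(<) → 1 vs 3 = True
POP_JUMP_IF_FALSE → pop True; no jump
LOAD_FAST_LOAD_FAST n,b → push 1,33
BINARY_OP - → 1 - 33 = -32
STORE_FAST n → n=-32
LOAD_FAST_LOAD_FAST n,a → push -32,37
BINARY_OP % → -32 % 37 = 5
STORE_FAST n → n=5
LOAD_CONST → push 4
LOAD_FAST c → push 3
BINARY_OP % → 4 % 3 = 1
STORE_FAST n → n=1
LOAD_FAST i → push 1
LOAD_CONST → push 1
BINARY_OP + → 1 + 1 = 2
STORE_FAST i → i=2
LOAD_FAST i → push 2
LOAD_CONST → push 3
COMPARE_OP bool(<) → 2 vs 3 = True
POP_JUMP_IF_FALSE → pop True; no jump
LOAD_FAST_LOAD_FAST n,b → push 1,33
BINARY_OP - → 1 - 33 = -32
STORE_FAST n → n=-32
LOAD_FAST_LOAD_FAST n,a → push -32,37
BINARY_OP % → -32 % 37 = 5
STORE_FAST n → n=5
LOAD_CONST → push 4
LOAD_FAST c → push 3
BINARY_OP % → 4 % 3 = 1
STORE_FAST n → n=1
LOAD_FAST i → push 2
LOAD_CONST → push 1
BINARY_OP + → 2 + 1 = 3
STORE_FAST i → i=3
LOAD_FAST i → push 3
LOAD_CONST → push 3
COMPARE_OP bool(<) → 3 vs 3 = False
POP_JUMP_IF_FALSE → pop False; jump
LOAD_FAST n → push 1
RETURN_VALUE → return 1.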